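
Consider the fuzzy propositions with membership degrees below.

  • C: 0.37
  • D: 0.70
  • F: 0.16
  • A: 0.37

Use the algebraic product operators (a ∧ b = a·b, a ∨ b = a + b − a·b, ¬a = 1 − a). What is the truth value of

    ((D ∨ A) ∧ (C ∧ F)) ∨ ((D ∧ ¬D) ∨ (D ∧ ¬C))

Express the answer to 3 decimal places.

D ∨ A = a + b − a·b on (0.7000, 0.3700) = 0.8110
C ∧ F = a·b on (0.3700, 0.1600) = 0.0592
(D ∨ A) ∧ (C ∧ F) = a·b on (0.8110, 0.0592) = 0.0480
¬D = 1 − 0.7000 = 0.3000
D ∧ ¬D = a·b on (0.7000, 0.3000) = 0.2100
¬C = 1 − 0.3700 = 0.6300
D ∧ ¬C = a·b on (0.7000, 0.6300) = 0.4410
(D ∧ ¬D) ∨ (D ∧ ¬C) = a + b − a·b on (0.2100, 0.4410) = 0.5584
((D ∨ A) ∧ (C ∧ F)) ∨ ((D ∧ ¬D) ∨ (D ∧ ¬C)) = a + b − a·b on (0.0480, 0.5584) = 0.5796

0.580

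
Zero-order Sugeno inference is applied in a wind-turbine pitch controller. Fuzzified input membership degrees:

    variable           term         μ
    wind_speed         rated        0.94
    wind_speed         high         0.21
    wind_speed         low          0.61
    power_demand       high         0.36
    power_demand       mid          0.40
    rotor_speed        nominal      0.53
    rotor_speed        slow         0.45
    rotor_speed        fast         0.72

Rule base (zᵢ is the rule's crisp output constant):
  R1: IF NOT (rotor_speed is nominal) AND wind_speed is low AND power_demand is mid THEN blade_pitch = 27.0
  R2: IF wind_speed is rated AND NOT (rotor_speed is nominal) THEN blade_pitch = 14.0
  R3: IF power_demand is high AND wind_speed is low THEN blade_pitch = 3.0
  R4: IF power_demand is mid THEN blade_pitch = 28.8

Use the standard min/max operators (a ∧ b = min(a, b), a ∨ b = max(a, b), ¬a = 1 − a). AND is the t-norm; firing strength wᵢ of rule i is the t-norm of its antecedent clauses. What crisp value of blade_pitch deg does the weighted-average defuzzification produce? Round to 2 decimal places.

18.39

R1 (z=27.0): ¬nominal=1−0.53=0.47, low=0.61, mid=0.40; AND[min(a, b)] → w = 0.40
R2 (z=14.0): rated=0.94, ¬nominal=1−0.53=0.47; AND[min(a, b)] → w = 0.47
R3 (z=3.0): high=0.36, low=0.61; AND[min(a, b)] → w = 0.36
R4 (z=28.8): mid=0.40 → w = 0.40
Weighted average = (0.40·27.0 + 0.47·14.0 + 0.36·3.0 + 0.40·28.8) / (0.40 + 0.47 + 0.36 + 0.40)
  = 29.9800 / 1.6300 = 18.39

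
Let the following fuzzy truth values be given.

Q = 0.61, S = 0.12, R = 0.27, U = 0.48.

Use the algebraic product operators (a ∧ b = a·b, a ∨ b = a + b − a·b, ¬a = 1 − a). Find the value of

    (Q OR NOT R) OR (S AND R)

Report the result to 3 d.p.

NOT R = 1 − 0.2700 = 0.7300
Q OR NOT R = a + b − a·b on (0.6100, 0.7300) = 0.8947
S AND R = a·b on (0.1200, 0.2700) = 0.0324
(Q OR NOT R) OR (S AND R) = a + b − a·b on (0.8947, 0.0324) = 0.8981

0.898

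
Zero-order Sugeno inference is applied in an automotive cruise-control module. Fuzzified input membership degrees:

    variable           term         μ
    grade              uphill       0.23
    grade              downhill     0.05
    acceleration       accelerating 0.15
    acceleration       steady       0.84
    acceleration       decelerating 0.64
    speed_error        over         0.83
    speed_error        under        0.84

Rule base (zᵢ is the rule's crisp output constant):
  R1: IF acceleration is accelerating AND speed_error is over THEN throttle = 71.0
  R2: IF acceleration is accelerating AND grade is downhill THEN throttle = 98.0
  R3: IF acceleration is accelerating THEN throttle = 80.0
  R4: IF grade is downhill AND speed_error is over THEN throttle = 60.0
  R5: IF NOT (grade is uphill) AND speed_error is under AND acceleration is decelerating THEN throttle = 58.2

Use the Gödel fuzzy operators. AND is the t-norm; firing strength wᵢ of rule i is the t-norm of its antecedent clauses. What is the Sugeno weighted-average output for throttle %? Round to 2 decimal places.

65.19

R1 (z=71.0): accelerating=0.15, over=0.83; AND[min(a, b)] → w = 0.15
R2 (z=98.0): accelerating=0.15, downhill=0.05; AND[min(a, b)] → w = 0.05
R3 (z=80.0): accelerating=0.15 → w = 0.15
R4 (z=60.0): downhill=0.05, over=0.83; AND[min(a, b)] → w = 0.05
R5 (z=58.2): ¬uphill=1−0.23=0.77, under=0.84, decelerating=0.64; AND[min(a, b)] → w = 0.64
Weighted average = (0.15·71.0 + 0.05·98.0 + 0.15·80.0 + 0.05·60.0 + 0.64·58.2) / (0.15 + 0.05 + 0.15 + 0.05 + 0.64)
  = 67.7980 / 1.0400 = 65.19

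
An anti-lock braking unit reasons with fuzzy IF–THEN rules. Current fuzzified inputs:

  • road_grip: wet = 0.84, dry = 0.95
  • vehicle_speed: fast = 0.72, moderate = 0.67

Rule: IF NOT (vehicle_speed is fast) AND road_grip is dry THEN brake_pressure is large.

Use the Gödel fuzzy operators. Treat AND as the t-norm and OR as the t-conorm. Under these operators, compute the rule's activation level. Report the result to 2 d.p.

firing strength: ¬fast=1−0.72=0.28, dry=0.95; AND[min(a, b)] → w = 0.28

0.28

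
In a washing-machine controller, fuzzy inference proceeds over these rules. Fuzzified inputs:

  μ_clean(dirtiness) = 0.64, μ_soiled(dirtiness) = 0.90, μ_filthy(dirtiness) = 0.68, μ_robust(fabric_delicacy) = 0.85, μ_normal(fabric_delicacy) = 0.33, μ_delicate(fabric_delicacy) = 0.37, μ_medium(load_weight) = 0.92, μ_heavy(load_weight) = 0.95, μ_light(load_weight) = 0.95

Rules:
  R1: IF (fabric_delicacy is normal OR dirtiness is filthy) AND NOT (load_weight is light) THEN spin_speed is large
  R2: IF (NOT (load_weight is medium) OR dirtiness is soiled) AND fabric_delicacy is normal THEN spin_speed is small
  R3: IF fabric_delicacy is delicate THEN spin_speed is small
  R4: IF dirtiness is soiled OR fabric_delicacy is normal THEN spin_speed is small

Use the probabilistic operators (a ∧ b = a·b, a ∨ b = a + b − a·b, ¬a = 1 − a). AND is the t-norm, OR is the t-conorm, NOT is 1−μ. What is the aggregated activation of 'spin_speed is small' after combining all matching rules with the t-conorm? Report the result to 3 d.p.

R1: (normal=0.33 OR filthy=0.68) = 0.7856; AND[a·b] with ¬light=1−0.95=0.05 → w = 0.0393
R2: (¬medium=1−0.92=0.08 OR soiled=0.90) = 0.9080; AND[a·b] with normal=0.33 → w = 0.2996
R3: delicate=0.37 → w = 0.3700
R4: soiled=0.90, normal=0.33; OR[a + b − a·b] → w = 0.9330
Rules with consequent 'small': {R2, R3, R4} → strengths 0.2996, 0.3700, 0.9330
Aggregate via t-conorm [a + b − a·b]: 0.9704

0.970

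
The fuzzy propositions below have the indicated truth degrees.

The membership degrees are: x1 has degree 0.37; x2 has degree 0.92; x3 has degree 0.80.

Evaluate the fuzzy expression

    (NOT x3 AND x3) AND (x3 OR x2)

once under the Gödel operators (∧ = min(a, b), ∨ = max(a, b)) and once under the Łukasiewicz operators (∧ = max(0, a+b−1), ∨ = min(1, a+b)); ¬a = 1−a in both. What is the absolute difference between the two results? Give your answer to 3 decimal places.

Under Gödel:
  NOT x3 = 1 − 0.80 = 0.20
  NOT x3 AND x3 = min(a, b) on (0.20, 0.80) = 0.20
  x3 OR x2 = max(a, b) on (0.80, 0.92) = 0.92
  (NOT x3 AND x3) AND (x3 OR x2) = min(a, b) on (0.20, 0.92) = 0.20
  → value = 0.2000
Under Łukasiewicz:
  NOT x3 = 1 − 0.80 = 0.20
  NOT x3 AND x3 = max(0, a+b−1) on (0.20, 0.80) = 0.00
  x3 OR x2 = min(1, a+b) on (0.80, 0.92) = 1.00
  (NOT x3 AND x3) AND (x3 OR x2) = max(0, a+b−1) on (0.00, 1.00) = 0.00
  → value = 0.0000
|0.2000 − 0.0000| = 0.200

0.200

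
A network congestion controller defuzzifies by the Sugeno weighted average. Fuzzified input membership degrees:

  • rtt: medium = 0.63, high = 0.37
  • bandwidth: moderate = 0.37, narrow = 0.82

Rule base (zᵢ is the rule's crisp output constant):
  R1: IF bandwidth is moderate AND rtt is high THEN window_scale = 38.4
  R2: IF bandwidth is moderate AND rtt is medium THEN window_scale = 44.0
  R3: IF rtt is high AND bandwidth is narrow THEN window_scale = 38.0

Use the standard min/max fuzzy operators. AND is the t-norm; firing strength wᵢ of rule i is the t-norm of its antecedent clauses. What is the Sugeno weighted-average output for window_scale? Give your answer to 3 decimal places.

40.133

R1 (z=38.4): moderate=0.37, high=0.37; AND[min(a, b)] → w = 0.37
R2 (z=44.0): moderate=0.37, medium=0.63; AND[min(a, b)] → w = 0.37
R3 (z=38.0): high=0.37, narrow=0.82; AND[min(a, b)] → w = 0.37
Weighted average = (0.37·38.4 + 0.37·44.0 + 0.37·38.0) / (0.37 + 0.37 + 0.37)
  = 44.5480 / 1.1100 = 40.133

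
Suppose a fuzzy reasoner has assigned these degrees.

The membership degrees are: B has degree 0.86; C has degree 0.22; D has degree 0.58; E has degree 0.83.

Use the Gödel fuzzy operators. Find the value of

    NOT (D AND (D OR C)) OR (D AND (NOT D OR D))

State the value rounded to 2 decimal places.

D OR C = max(a, b) on (0.58, 0.22) = 0.58
D AND (D OR C) = min(a, b) on (0.58, 0.58) = 0.58
NOT (D AND (D OR C)) = 1 − 0.58 = 0.42
NOT D = 1 − 0.58 = 0.42
NOT D OR D = max(a, b) on (0.42, 0.58) = 0.58
D AND (NOT D OR D) = min(a, b) on (0.58, 0.58) = 0.58
NOT (D AND (D OR C)) OR (D AND (NOT D OR D)) = max(a, b) on (0.42, 0.58) = 0.58

0.58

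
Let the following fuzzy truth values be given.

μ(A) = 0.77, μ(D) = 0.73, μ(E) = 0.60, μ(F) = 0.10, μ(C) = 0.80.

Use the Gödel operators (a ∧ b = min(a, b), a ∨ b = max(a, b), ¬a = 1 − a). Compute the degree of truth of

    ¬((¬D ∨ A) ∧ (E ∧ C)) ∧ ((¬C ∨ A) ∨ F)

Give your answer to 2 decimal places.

0.40

¬D = 1 − 0.73 = 0.27
¬D ∨ A = max(a, b) on (0.27, 0.77) = 0.77
E ∧ C = min(a, b) on (0.60, 0.80) = 0.60
(¬D ∨ A) ∧ (E ∧ C) = min(a, b) on (0.77, 0.60) = 0.60
¬((¬D ∨ A) ∧ (E ∧ C)) = 1 − 0.60 = 0.40
¬C = 1 − 0.80 = 0.20
¬C ∨ A = max(a, b) on (0.20, 0.77) = 0.77
(¬C ∨ A) ∨ F = max(a, b) on (0.77, 0.10) = 0.77
¬((¬D ∨ A) ∧ (E ∧ C)) ∧ ((¬C ∨ A) ∨ F) = min(a, b) on (0.40, 0.77) = 0.40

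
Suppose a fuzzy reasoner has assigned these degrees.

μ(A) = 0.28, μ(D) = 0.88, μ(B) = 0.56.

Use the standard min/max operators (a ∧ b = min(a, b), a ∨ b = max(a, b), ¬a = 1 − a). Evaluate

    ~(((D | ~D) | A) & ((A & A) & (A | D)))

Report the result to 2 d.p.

~D = 1 − 0.88 = 0.12
D | ~D = max(a, b) on (0.88, 0.12) = 0.88
(D | ~D) | A = max(a, b) on (0.88, 0.28) = 0.88
A & A = min(a, b) on (0.28, 0.28) = 0.28
A | D = max(a, b) on (0.28, 0.88) = 0.88
(A & A) & (A | D) = min(a, b) on (0.28, 0.88) = 0.28
((D | ~D) | A) & ((A & A) & (A | D)) = min(a, b) on (0.88, 0.28) = 0.28
~(((D | ~D) | A) & ((A & A) & (A | D))) = 1 − 0.28 = 0.72

0.72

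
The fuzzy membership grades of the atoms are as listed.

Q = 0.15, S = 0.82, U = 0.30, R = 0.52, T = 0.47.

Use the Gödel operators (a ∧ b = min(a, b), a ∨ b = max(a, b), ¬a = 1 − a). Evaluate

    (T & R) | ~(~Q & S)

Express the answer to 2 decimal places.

0.47

T & R = min(a, b) on (0.47, 0.52) = 0.47
~Q = 1 − 0.15 = 0.85
~Q & S = min(a, b) on (0.85, 0.82) = 0.82
~(~Q & S) = 1 − 0.82 = 0.18
(T & R) | ~(~Q & S) = max(a, b) on (0.47, 0.18) = 0.47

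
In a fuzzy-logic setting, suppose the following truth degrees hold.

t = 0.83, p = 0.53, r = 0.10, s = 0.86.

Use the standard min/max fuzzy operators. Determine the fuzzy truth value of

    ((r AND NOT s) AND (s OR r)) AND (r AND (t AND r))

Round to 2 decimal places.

NOT s = 1 − 0.86 = 0.14
r AND NOT s = min(a, b) on (0.10, 0.14) = 0.10
s OR r = max(a, b) on (0.86, 0.10) = 0.86
(r AND NOT s) AND (s OR r) = min(a, b) on (0.10, 0.86) = 0.10
t AND r = min(a, b) on (0.83, 0.10) = 0.10
r AND (t AND r) = min(a, b) on (0.10, 0.10) = 0.10
((r AND NOT s) AND (s OR r)) AND (r AND (t AND r)) = min(a, b) on (0.10, 0.10) = 0.10

0.10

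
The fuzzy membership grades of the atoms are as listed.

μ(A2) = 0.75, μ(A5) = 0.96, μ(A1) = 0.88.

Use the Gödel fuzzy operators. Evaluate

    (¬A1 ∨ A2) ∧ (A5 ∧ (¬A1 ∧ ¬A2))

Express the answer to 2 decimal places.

¬A1 = 1 − 0.88 = 0.12
¬A1 ∨ A2 = max(a, b) on (0.12, 0.75) = 0.75
¬A1 = 1 − 0.88 = 0.12
¬A2 = 1 − 0.75 = 0.25
¬A1 ∧ ¬A2 = min(a, b) on (0.12, 0.25) = 0.12
A5 ∧ (¬A1 ∧ ¬A2) = min(a, b) on (0.96, 0.12) = 0.12
(¬A1 ∨ A2) ∧ (A5 ∧ (¬A1 ∧ ¬A2)) = min(a, b) on (0.75, 0.12) = 0.12

0.12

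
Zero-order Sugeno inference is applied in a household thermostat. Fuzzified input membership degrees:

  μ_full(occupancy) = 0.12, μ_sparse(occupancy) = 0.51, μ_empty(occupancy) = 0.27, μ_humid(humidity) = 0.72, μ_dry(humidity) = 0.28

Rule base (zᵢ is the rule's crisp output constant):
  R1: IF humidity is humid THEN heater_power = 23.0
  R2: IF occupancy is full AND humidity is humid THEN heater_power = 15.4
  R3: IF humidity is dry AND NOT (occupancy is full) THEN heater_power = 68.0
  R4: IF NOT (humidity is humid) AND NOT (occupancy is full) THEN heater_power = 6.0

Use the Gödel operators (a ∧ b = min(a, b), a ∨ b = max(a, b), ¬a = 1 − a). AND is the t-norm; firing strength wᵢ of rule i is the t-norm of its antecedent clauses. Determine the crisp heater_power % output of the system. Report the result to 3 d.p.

R1 (z=23.0): humid=0.72 → w = 0.72
R2 (z=15.4): full=0.12, humid=0.72; AND[min(a, b)] → w = 0.12
R3 (z=68.0): dry=0.28, ¬full=1−0.12=0.88; AND[min(a, b)] → w = 0.28
R4 (z=6.0): ¬humid=1−0.72=0.28, ¬full=1−0.12=0.88; AND[min(a, b)] → w = 0.28
Weighted average = (0.72·23.0 + 0.12·15.4 + 0.28·68.0 + 0.28·6.0) / (0.72 + 0.12 + 0.28 + 0.28)
  = 39.1280 / 1.4000 = 27.949

27.949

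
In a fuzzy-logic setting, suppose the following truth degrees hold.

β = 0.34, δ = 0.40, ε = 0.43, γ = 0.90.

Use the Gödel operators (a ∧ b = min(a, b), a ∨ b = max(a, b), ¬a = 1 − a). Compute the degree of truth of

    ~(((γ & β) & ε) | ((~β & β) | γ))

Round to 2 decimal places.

γ & β = min(a, b) on (0.90, 0.34) = 0.34
(γ & β) & ε = min(a, b) on (0.34, 0.43) = 0.34
~β = 1 − 0.34 = 0.66
~β & β = min(a, b) on (0.66, 0.34) = 0.34
(~β & β) | γ = max(a, b) on (0.34, 0.90) = 0.90
((γ & β) & ε) | ((~β & β) | γ) = max(a, b) on (0.34, 0.90) = 0.90
~(((γ & β) & ε) | ((~β & β) | γ)) = 1 − 0.90 = 0.10

0.10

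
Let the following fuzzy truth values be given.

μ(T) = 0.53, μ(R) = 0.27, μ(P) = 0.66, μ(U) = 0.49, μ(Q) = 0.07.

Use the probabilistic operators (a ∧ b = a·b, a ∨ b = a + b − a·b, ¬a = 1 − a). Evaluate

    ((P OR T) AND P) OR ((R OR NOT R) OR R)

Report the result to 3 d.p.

0.936

P OR T = a + b − a·b on (0.6600, 0.5300) = 0.8402
(P OR T) AND P = a·b on (0.8402, 0.6600) = 0.5545
NOT R = 1 − 0.2700 = 0.7300
R OR NOT R = a + b − a·b on (0.2700, 0.7300) = 0.8029
(R OR NOT R) OR R = a + b − a·b on (0.8029, 0.2700) = 0.8561
((P OR T) AND P) OR ((R OR NOT R) OR R) = a + b − a·b on (0.5545, 0.8561) = 0.9359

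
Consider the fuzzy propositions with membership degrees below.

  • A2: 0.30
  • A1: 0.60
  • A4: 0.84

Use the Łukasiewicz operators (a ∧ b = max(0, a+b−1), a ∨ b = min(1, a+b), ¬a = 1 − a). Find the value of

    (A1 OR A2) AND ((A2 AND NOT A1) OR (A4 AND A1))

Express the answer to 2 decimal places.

A1 OR A2 = min(1, a+b) on (0.60, 0.30) = 0.90
NOT A1 = 1 − 0.60 = 0.40
A2 AND NOT A1 = max(0, a+b−1) on (0.30, 0.40) = 0.00
A4 AND A1 = max(0, a+b−1) on (0.84, 0.60) = 0.44
(A2 AND NOT A1) OR (A4 AND A1) = min(1, a+b) on (0.00, 0.44) = 0.44
(A1 OR A2) AND ((A2 AND NOT A1) OR (A4 AND A1)) = max(0, a+b−1) on (0.90, 0.44) = 0.34

0.34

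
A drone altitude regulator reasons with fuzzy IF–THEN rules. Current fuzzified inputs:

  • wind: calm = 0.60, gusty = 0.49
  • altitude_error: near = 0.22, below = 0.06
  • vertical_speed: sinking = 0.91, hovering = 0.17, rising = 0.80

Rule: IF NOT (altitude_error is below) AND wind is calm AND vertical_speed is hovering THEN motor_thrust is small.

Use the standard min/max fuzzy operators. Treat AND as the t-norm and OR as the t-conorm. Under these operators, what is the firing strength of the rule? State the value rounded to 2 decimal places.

0.17

firing strength: ¬below=1−0.06=0.94, calm=0.60, hovering=0.17; AND[min(a, b)] → w = 0.17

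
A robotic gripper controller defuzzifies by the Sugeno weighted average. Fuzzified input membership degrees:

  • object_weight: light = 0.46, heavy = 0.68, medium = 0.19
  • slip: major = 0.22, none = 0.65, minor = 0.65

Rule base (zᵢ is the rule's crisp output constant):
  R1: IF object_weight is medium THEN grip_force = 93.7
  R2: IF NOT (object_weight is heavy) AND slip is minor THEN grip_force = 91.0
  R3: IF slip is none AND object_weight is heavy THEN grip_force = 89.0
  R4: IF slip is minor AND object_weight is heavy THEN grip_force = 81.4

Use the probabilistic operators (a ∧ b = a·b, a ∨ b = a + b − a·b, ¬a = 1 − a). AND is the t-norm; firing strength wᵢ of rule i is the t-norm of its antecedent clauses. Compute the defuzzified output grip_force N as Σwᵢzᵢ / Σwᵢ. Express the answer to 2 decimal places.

R1 (z=93.7): medium=0.19 → w = 0.1900
R2 (z=91.0): ¬heavy=1−0.68=0.32, minor=0.65; AND[a·b] → w = 0.2080
R3 (z=89.0): none=0.65, heavy=0.68; AND[a·b] → w = 0.4420
R4 (z=81.4): minor=0.65, heavy=0.68; AND[a·b] → w = 0.4420
Weighted average = (0.1900·93.7 + 0.2080·91.0 + 0.4420·89.0 + 0.4420·81.4) / (0.1900 + 0.2080 + 0.4420 + 0.4420)
  = 112.0478 / 1.2820 = 87.40

87.40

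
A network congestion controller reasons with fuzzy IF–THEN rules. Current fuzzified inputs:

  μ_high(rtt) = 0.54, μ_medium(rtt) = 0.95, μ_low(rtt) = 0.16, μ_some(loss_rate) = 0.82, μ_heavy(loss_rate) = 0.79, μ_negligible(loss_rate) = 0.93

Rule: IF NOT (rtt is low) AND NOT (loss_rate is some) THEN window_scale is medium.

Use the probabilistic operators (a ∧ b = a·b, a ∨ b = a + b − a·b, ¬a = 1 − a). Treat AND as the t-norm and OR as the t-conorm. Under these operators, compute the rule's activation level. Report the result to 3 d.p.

firing strength: ¬low=1−0.16=0.84, ¬some=1−0.82=0.18; AND[a·b] → w = 0.1512

0.151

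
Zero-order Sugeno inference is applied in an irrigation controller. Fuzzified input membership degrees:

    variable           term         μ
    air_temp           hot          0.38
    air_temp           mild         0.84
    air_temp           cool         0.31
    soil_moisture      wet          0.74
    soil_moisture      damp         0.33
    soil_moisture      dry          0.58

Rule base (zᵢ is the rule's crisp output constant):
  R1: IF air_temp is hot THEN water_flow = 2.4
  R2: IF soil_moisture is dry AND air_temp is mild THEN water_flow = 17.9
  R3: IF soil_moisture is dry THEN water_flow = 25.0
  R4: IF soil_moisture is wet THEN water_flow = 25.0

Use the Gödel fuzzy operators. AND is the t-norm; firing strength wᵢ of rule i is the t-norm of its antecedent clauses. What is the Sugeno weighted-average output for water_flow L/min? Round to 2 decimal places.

R1 (z=2.4): hot=0.38 → w = 0.38
R2 (z=17.9): dry=0.58, mild=0.84; AND[min(a, b)] → w = 0.58
R3 (z=25.0): dry=0.58 → w = 0.58
R4 (z=25.0): wet=0.74 → w = 0.74
Weighted average = (0.38·2.4 + 0.58·17.9 + 0.58·25.0 + 0.74·25.0) / (0.38 + 0.58 + 0.58 + 0.74)
  = 44.2940 / 2.2800 = 19.43

19.43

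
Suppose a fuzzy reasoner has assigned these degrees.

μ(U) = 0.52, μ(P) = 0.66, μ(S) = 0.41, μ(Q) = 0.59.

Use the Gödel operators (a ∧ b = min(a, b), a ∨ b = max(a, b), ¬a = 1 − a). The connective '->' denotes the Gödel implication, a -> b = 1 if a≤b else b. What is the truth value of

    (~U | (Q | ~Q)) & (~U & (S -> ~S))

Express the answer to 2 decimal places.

0.48

~U = 1 − 0.52 = 0.48
~Q = 1 − 0.59 = 0.41
Q | ~Q = max(a, b) on (0.59, 0.41) = 0.59
~U | (Q | ~Q) = max(a, b) on (0.48, 0.59) = 0.59
~U = 1 − 0.52 = 0.48
~S = 1 − 0.41 = 0.59
S -> ~S  [Gödel: 1 if a≤b else b] with a=0.41, b=0.59 → 1.00
~U & (S -> ~S) = min(a, b) on (0.48, 1.00) = 0.48
(~U | (Q | ~Q)) & (~U & (S -> ~S)) = min(a, b) on (0.59, 0.48) = 0.48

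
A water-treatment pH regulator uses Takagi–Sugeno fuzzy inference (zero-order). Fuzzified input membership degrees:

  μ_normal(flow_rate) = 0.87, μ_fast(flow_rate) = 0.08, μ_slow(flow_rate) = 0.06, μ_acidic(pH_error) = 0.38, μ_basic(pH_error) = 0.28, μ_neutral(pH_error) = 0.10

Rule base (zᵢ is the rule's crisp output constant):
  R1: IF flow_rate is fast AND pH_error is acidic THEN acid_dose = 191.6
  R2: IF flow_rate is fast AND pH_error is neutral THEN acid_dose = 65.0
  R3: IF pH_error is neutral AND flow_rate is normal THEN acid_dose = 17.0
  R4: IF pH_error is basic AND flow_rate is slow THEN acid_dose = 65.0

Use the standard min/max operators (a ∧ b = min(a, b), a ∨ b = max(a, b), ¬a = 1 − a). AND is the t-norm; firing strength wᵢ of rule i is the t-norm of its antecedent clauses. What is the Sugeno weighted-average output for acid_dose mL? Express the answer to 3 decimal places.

R1 (z=191.6): fast=0.08, acidic=0.38; AND[min(a, b)] → w = 0.08
R2 (z=65.0): fast=0.08, neutral=0.10; AND[min(a, b)] → w = 0.08
R3 (z=17.0): neutral=0.10, normal=0.87; AND[min(a, b)] → w = 0.10
R4 (z=65.0): basic=0.28, slow=0.06; AND[min(a, b)] → w = 0.06
Weighted average = (0.08·191.6 + 0.08·65.0 + 0.10·17.0 + 0.06·65.0) / (0.08 + 0.08 + 0.10 + 0.06)
  = 26.1280 / 0.3200 = 81.650

81.650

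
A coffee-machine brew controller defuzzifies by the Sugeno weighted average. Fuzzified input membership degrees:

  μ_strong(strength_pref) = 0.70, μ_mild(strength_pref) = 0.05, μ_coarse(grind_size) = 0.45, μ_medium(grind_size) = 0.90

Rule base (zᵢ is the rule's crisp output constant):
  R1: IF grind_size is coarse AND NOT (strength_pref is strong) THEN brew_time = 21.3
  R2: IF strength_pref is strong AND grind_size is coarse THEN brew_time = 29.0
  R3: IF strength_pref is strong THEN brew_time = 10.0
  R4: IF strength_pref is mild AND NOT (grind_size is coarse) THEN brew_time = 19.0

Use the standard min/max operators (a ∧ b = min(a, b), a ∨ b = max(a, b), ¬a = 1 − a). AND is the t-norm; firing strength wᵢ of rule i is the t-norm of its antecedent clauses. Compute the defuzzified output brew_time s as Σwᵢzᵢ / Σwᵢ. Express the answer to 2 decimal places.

R1 (z=21.3): coarse=0.45, ¬strong=1−0.70=0.30; AND[min(a, b)] → w = 0.30
R2 (z=29.0): strong=0.70, coarse=0.45; AND[min(a, b)] → w = 0.45
R3 (z=10.0): strong=0.70 → w = 0.70
R4 (z=19.0): mild=0.05, ¬coarse=1−0.45=0.55; AND[min(a, b)] → w = 0.05
Weighted average = (0.30·21.3 + 0.45·29.0 + 0.70·10.0 + 0.05·19.0) / (0.30 + 0.45 + 0.70 + 0.05)
  = 27.3900 / 1.5000 = 18.26

18.26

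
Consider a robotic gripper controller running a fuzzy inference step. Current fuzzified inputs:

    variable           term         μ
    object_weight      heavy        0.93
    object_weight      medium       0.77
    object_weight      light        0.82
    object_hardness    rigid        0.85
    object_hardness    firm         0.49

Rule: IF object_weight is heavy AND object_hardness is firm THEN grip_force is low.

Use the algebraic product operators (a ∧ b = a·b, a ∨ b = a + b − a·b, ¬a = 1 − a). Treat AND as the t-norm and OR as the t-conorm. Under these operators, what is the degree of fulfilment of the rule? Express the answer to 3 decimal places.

firing strength: heavy=0.93, firm=0.49; AND[a·b] → w = 0.4557

0.456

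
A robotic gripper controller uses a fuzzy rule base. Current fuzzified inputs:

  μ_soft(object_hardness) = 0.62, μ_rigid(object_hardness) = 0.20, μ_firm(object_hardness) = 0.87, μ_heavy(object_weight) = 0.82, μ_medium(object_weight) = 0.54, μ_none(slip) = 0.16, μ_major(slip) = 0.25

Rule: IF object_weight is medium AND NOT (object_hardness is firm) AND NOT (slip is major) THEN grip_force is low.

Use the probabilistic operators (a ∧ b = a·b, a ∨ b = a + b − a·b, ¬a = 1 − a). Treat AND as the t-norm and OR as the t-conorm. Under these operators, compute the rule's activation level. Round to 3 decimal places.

0.053

firing strength: medium=0.54, ¬firm=1−0.87=0.13, ¬major=1−0.25=0.75; AND[a·b] → w = 0.0527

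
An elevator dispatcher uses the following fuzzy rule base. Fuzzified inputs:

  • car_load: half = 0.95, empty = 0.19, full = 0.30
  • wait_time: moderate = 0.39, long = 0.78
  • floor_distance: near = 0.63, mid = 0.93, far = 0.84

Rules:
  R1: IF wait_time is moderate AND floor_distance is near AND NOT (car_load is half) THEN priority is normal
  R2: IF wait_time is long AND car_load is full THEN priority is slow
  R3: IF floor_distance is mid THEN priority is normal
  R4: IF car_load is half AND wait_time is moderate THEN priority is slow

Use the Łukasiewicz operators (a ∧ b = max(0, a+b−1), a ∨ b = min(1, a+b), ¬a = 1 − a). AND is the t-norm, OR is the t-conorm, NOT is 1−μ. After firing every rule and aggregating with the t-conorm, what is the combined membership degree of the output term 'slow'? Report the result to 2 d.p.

R1: moderate=0.39, near=0.63, ¬half=1−0.95=0.05; AND[max(0, a+b−1)] → w = 0.00
R2: long=0.78, full=0.30; AND[max(0, a+b−1)] → w = 0.08
R3: mid=0.93 → w = 0.93
R4: half=0.95, moderate=0.39; AND[max(0, a+b−1)] → w = 0.34
Rules with consequent 'slow': {R2, R4} → strengths 0.08, 0.34
Aggregate via t-conorm [min(1, a+b)]: 0.42

0.42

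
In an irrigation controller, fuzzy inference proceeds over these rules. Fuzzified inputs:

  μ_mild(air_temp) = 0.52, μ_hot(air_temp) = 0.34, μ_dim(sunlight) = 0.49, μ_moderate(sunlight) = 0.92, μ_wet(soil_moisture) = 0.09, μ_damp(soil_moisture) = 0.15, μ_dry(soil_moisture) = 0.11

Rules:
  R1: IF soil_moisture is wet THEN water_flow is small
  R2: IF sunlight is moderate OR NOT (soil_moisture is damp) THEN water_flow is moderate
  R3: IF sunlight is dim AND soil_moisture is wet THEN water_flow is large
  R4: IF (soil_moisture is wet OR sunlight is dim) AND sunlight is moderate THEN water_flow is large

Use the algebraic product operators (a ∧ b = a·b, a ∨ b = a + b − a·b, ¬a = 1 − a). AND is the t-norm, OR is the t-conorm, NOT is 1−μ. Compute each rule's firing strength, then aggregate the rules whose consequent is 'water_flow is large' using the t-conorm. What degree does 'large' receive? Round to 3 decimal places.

R1: wet=0.09 → w = 0.0900
R2: moderate=0.92, ¬damp=1−0.15=0.85; OR[a + b − a·b] → w = 0.9880
R3: dim=0.49, wet=0.09; AND[a·b] → w = 0.0441
R4: (wet=0.09 OR dim=0.49) = 0.5359; AND[a·b] with moderate=0.92 → w = 0.4930
Rules with consequent 'large': {R3, R4} → strengths 0.0441, 0.4930
Aggregate via t-conorm [a + b − a·b]: 0.5154

0.515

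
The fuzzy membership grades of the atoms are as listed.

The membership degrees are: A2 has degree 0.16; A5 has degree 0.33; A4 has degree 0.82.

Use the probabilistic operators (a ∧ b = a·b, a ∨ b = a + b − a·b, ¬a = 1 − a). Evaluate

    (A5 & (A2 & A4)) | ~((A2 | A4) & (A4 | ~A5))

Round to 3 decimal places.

A2 & A4 = a·b on (0.1600, 0.8200) = 0.1312
A5 & (A2 & A4) = a·b on (0.3300, 0.1312) = 0.0433
A2 | A4 = a + b − a·b on (0.1600, 0.8200) = 0.8488
~A5 = 1 − 0.3300 = 0.6700
A4 | ~A5 = a + b − a·b on (0.8200, 0.6700) = 0.9406
(A2 | A4) & (A4 | ~A5) = a·b on (0.8488, 0.9406) = 0.7984
~((A2 | A4) & (A4 | ~A5)) = 1 − 0.7984 = 0.2016
(A5 & (A2 & A4)) | ~((A2 | A4) & (A4 | ~A5)) = a + b − a·b on (0.0433, 0.2016) = 0.2362

0.236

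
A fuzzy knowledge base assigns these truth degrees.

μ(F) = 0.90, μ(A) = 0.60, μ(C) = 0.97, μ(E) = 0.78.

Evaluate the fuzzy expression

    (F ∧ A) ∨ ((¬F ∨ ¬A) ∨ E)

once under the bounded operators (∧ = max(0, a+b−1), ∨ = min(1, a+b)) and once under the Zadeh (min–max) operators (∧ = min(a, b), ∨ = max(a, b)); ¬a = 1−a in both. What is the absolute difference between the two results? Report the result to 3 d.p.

Under bounded:
  F ∧ A = max(0, a+b−1) on (0.90, 0.60) = 0.50
  ¬F = 1 − 0.90 = 0.10
  ¬A = 1 − 0.60 = 0.40
  ¬F ∨ ¬A = min(1, a+b) on (0.10, 0.40) = 0.50
  (¬F ∨ ¬A) ∨ E = min(1, a+b) on (0.50, 0.78) = 1.00
  (F ∧ A) ∨ ((¬F ∨ ¬A) ∨ E) = min(1, a+b) on (0.50, 1.00) = 1.00
  → value = 1.0000
Under Zadeh (min–max):
  F ∧ A = min(a, b) on (0.90, 0.60) = 0.60
  ¬F = 1 − 0.90 = 0.10
  ¬A = 1 − 0.60 = 0.40
  ¬F ∨ ¬A = max(a, b) on (0.10, 0.40) = 0.40
  (¬F ∨ ¬A) ∨ E = max(a, b) on (0.40, 0.78) = 0.78
  (F ∧ A) ∨ ((¬F ∨ ¬A) ∨ E) = max(a, b) on (0.60, 0.78) = 0.78
  → value = 0.7800
|1.0000 − 0.7800| = 0.220

0.220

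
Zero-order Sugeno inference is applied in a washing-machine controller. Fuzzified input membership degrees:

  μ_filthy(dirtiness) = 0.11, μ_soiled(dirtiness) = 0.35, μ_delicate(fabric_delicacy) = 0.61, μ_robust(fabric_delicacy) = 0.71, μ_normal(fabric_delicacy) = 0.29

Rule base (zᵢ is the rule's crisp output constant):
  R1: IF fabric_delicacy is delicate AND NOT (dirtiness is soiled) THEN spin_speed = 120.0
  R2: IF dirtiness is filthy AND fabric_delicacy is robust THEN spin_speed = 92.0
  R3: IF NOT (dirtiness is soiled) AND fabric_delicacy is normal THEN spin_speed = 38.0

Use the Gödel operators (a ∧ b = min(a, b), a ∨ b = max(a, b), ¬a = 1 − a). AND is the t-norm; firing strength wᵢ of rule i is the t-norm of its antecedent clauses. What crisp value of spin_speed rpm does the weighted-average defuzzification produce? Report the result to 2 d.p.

R1 (z=120.0): delicate=0.61, ¬soiled=1−0.35=0.65; AND[min(a, b)] → w = 0.61
R2 (z=92.0): filthy=0.11, robust=0.71; AND[min(a, b)] → w = 0.11
R3 (z=38.0): ¬soiled=1−0.35=0.65, normal=0.29; AND[min(a, b)] → w = 0.29
Weighted average = (0.61·120.0 + 0.11·92.0 + 0.29·38.0) / (0.61 + 0.11 + 0.29)
  = 94.3400 / 1.0100 = 93.41

93.41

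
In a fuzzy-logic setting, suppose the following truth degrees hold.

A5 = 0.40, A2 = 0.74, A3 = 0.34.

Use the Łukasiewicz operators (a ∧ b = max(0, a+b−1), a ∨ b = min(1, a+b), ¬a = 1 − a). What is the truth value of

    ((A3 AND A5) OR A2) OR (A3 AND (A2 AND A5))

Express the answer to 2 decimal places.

0.74

A3 AND A5 = max(0, a+b−1) on (0.34, 0.40) = 0.00
(A3 AND A5) OR A2 = min(1, a+b) on (0.00, 0.74) = 0.74
A2 AND A5 = max(0, a+b−1) on (0.74, 0.40) = 0.14
A3 AND (A2 AND A5) = max(0, a+b−1) on (0.34, 0.14) = 0.00
((A3 AND A5) OR A2) OR (A3 AND (A2 AND A5)) = min(1, a+b) on (0.74, 0.00) = 0.74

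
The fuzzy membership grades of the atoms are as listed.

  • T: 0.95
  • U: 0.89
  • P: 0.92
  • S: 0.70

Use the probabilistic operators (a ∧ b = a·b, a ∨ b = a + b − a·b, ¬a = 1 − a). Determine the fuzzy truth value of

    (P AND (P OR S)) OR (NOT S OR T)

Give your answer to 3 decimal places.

P OR S = a + b − a·b on (0.9200, 0.7000) = 0.9760
P AND (P OR S) = a·b on (0.9200, 0.9760) = 0.8979
NOT S = 1 − 0.7000 = 0.3000
NOT S OR T = a + b − a·b on (0.3000, 0.9500) = 0.9650
(P AND (P OR S)) OR (NOT S OR T) = a + b − a·b on (0.8979, 0.9650) = 0.9964

0.996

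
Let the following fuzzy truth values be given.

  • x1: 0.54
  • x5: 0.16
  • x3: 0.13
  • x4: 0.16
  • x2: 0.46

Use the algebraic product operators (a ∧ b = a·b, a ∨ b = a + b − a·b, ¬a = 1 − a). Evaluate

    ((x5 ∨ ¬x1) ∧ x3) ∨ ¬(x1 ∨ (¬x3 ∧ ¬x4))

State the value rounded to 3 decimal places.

0.186

¬x1 = 1 − 0.5400 = 0.4600
x5 ∨ ¬x1 = a + b − a·b on (0.1600, 0.4600) = 0.5464
(x5 ∨ ¬x1) ∧ x3 = a·b on (0.5464, 0.1300) = 0.0710
¬x3 = 1 − 0.1300 = 0.8700
¬x4 = 1 − 0.1600 = 0.8400
¬x3 ∧ ¬x4 = a·b on (0.8700, 0.8400) = 0.7308
x1 ∨ (¬x3 ∧ ¬x4) = a + b − a·b on (0.5400, 0.7308) = 0.8762
¬(x1 ∨ (¬x3 ∧ ¬x4)) = 1 − 0.8762 = 0.1238
((x5 ∨ ¬x1) ∧ x3) ∨ ¬(x1 ∨ (¬x3 ∧ ¬x4)) = a + b − a·b on (0.0710, 0.1238) = 0.1861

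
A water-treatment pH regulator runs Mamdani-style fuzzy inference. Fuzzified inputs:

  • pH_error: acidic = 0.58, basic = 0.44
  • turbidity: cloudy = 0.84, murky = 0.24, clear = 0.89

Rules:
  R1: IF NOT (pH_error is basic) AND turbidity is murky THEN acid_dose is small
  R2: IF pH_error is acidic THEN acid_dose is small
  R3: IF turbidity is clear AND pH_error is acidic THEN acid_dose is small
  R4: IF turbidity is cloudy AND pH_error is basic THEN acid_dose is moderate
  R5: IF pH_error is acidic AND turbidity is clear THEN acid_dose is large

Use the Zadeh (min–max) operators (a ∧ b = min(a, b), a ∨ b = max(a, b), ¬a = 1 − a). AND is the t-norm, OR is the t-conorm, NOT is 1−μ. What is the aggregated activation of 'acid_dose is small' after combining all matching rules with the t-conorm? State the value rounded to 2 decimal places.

R1: ¬basic=1−0.44=0.56, murky=0.24; AND[min(a, b)] → w = 0.24
R2: acidic=0.58 → w = 0.58
R3: clear=0.89, acidic=0.58; AND[min(a, b)] → w = 0.58
R4: cloudy=0.84, basic=0.44; AND[min(a, b)] → w = 0.44
R5: acidic=0.58, clear=0.89; AND[min(a, b)] → w = 0.58
Rules with consequent 'small': {R1, R2, R3} → strengths 0.24, 0.58, 0.58
Aggregate via t-conorm [max(a, b)]: 0.58

0.58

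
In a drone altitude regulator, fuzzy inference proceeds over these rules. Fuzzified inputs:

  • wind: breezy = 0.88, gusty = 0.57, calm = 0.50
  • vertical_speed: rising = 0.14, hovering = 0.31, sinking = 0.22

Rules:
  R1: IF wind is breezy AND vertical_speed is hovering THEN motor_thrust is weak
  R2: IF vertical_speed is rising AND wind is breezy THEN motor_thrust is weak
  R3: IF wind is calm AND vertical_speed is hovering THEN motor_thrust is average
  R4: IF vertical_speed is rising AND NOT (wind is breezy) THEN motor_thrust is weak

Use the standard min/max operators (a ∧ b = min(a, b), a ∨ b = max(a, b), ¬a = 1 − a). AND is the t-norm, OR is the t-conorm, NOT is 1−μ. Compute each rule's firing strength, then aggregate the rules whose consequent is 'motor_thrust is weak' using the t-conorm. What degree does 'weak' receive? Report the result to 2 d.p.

0.31

R1: breezy=0.88, hovering=0.31; AND[min(a, b)] → w = 0.31
R2: rising=0.14, breezy=0.88; AND[min(a, b)] → w = 0.14
R3: calm=0.50, hovering=0.31; AND[min(a, b)] → w = 0.31
R4: rising=0.14, ¬breezy=1−0.88=0.12; AND[min(a, b)] → w = 0.12
Rules with consequent 'weak': {R1, R2, R4} → strengths 0.31, 0.14, 0.12
Aggregate via t-conorm [max(a, b)]: 0.31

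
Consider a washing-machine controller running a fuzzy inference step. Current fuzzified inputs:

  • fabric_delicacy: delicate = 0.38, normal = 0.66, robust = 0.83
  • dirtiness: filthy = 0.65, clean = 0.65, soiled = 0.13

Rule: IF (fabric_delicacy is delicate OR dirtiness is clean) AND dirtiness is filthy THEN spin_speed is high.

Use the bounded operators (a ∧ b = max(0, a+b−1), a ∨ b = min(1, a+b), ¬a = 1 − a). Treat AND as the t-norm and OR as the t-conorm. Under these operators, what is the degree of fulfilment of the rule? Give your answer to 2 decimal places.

0.65

firing strength: (delicate=0.38 OR clean=0.65) = 1.00; AND[max(0, a+b−1)] with filthy=0.65 → w = 0.65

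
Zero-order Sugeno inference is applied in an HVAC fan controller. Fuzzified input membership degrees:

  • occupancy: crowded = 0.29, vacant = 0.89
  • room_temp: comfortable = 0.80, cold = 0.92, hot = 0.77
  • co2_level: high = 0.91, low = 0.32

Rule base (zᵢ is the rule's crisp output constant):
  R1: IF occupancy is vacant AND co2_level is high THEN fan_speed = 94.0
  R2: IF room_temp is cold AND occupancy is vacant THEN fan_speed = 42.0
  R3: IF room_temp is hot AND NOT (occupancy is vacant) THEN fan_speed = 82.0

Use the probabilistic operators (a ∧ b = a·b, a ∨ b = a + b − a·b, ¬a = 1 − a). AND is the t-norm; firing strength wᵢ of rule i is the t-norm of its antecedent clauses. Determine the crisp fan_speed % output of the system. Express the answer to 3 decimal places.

68.557

R1 (z=94.0): vacant=0.89, high=0.91; AND[a·b] → w = 0.8099
R2 (z=42.0): cold=0.92, vacant=0.89; AND[a·b] → w = 0.8188
R3 (z=82.0): hot=0.77, ¬vacant=1−0.89=0.11; AND[a·b] → w = 0.0847
Weighted average = (0.8099·94.0 + 0.8188·42.0 + 0.0847·82.0) / (0.8099 + 0.8188 + 0.0847)
  = 117.4656 / 1.7134 = 68.557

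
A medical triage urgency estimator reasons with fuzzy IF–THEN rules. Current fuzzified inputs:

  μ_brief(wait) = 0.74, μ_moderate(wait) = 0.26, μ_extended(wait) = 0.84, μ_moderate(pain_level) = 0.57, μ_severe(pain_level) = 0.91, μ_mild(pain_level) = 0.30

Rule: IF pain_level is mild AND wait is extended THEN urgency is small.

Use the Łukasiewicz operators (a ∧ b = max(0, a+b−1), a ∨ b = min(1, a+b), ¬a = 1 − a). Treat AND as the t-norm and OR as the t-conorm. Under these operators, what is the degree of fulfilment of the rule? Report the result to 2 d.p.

firing strength: mild=0.30, extended=0.84; AND[max(0, a+b−1)] → w = 0.14

0.14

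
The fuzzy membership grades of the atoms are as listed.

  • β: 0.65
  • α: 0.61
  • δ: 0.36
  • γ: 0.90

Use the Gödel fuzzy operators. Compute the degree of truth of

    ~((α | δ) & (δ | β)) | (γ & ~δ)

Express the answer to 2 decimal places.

0.64

α | δ = max(a, b) on (0.61, 0.36) = 0.61
δ | β = max(a, b) on (0.36, 0.65) = 0.65
(α | δ) & (δ | β) = min(a, b) on (0.61, 0.65) = 0.61
~((α | δ) & (δ | β)) = 1 − 0.61 = 0.39
~δ = 1 − 0.36 = 0.64
γ & ~δ = min(a, b) on (0.90, 0.64) = 0.64
~((α | δ) & (δ | β)) | (γ & ~δ) = max(a, b) on (0.39, 0.64) = 0.64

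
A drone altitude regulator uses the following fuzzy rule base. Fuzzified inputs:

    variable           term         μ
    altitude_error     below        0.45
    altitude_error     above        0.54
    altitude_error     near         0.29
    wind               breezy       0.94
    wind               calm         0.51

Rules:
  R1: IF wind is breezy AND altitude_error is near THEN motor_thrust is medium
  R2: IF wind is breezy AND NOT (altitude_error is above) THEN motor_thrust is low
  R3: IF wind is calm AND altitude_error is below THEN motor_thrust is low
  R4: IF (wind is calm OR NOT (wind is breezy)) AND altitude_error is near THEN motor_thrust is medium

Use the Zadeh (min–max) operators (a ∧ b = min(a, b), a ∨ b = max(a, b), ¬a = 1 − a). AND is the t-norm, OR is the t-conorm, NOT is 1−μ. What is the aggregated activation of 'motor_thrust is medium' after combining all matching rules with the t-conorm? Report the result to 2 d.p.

R1: breezy=0.94, near=0.29; AND[min(a, b)] → w = 0.29
R2: breezy=0.94, ¬above=1−0.54=0.46; AND[min(a, b)] → w = 0.46
R3: calm=0.51, below=0.45; AND[min(a, b)] → w = 0.45
R4: (calm=0.51 OR ¬breezy=1−0.94=0.06) = 0.51; AND[min(a, b)] with near=0.29 → w = 0.29
Rules with consequent 'medium': {R1, R4} → strengths 0.29, 0.29
Aggregate via t-conorm [max(a, b)]: 0.29

0.29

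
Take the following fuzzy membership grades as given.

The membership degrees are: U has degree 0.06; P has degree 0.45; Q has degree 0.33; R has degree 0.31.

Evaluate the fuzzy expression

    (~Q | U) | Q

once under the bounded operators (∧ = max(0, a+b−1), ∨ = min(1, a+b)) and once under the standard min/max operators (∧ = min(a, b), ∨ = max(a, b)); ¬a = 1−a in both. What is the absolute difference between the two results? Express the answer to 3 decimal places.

Under bounded:
  ~Q = 1 − 0.33 = 0.67
  ~Q | U = min(1, a+b) on (0.67, 0.06) = 0.73
  (~Q | U) | Q = min(1, a+b) on (0.73, 0.33) = 1.00
  → value = 1.0000
Under standard min/max:
  ~Q = 1 − 0.33 = 0.67
  ~Q | U = max(a, b) on (0.67, 0.06) = 0.67
  (~Q | U) | Q = max(a, b) on (0.67, 0.33) = 0.67
  → value = 0.6700
|1.0000 − 0.6700| = 0.330

0.330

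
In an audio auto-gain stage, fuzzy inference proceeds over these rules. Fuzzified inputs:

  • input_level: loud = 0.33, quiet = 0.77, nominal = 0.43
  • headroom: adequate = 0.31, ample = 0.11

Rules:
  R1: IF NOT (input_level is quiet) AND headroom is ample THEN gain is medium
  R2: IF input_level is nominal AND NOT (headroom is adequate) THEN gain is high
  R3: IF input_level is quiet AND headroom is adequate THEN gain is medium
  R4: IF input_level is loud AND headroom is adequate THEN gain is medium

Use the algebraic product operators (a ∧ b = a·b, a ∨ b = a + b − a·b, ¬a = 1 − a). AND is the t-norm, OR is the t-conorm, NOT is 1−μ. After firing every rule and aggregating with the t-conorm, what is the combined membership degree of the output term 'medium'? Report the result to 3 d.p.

R1: ¬quiet=1−0.77=0.23, ample=0.11; AND[a·b] → w = 0.0253
R2: nominal=0.43, ¬adequate=1−0.31=0.69; AND[a·b] → w = 0.2967
R3: quiet=0.77, adequate=0.31; AND[a·b] → w = 0.2387
R4: loud=0.33, adequate=0.31; AND[a·b] → w = 0.1023
Rules with consequent 'medium': {R1, R3, R4} → strengths 0.0253, 0.2387, 0.1023
Aggregate via t-conorm [a + b − a·b]: 0.3339

0.334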